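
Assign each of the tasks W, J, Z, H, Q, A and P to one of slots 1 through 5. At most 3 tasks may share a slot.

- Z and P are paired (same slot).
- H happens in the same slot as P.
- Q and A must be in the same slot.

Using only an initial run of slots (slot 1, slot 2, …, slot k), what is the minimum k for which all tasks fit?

With at most 3 per slot and 7 tasks, at least 3 slots are needed.
3 works (last occupied slot: 3): for example P=2, W=1, J=1, H=2, A=3, Q=3, Z=2.

3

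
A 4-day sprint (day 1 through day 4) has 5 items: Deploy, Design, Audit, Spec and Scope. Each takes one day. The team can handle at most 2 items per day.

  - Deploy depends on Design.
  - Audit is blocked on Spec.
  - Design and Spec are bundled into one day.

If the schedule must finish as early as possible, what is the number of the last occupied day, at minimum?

day 3

The precedence chain requires at least 2 distinct days.
With at most 2 per day and 5 tasks, at least 3 days are needed.
3 works (last occupied day: day 3): for example Audit=day 2; Design=day 1; Spec=day 1; Scope=day 3; Deploy=day 2.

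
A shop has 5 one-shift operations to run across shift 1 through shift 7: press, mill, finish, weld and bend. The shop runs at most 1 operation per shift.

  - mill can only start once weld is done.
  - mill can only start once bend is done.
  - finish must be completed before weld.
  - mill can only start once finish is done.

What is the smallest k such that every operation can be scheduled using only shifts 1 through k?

5 shifts

The precedence chain requires at least 3 distinct shifts.
With at most 1 per shift and 5 operations, at least 5 shifts are needed.
5 works (last occupied shift: shift 5): for example weld=shift 2, bend=shift 3, press=shift 5, finish=shift 1, mill=shift 4.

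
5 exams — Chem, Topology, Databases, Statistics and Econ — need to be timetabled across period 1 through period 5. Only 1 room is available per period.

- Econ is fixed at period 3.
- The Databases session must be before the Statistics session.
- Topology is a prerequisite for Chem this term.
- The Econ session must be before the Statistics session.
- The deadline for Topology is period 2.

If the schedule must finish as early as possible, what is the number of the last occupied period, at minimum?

The precedence chain requires at least 2 distinct periods.
With at most 1 per period and 5 exams, at least 5 periods are needed.
Propagating the time windows through the other constraints, Statistics can't land before period 4, so the schedule must run through at least period 4.
5 works (last occupied period: period 5): for example Chem=period 5, Econ=period 3, Topology=period 1, Statistics=period 4, Databases=period 2.

period 5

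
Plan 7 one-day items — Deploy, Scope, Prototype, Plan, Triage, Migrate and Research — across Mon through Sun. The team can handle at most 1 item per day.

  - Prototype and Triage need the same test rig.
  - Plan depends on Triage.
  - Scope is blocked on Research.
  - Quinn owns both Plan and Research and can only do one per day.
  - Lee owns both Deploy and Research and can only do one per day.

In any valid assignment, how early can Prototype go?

Prototype at Mon is achievable: Triage -> Thu, Deploy -> Sat, Prototype -> Mon, Migrate -> Sun, Scope -> Wed, Plan -> Fri, Research -> Tue.

Mon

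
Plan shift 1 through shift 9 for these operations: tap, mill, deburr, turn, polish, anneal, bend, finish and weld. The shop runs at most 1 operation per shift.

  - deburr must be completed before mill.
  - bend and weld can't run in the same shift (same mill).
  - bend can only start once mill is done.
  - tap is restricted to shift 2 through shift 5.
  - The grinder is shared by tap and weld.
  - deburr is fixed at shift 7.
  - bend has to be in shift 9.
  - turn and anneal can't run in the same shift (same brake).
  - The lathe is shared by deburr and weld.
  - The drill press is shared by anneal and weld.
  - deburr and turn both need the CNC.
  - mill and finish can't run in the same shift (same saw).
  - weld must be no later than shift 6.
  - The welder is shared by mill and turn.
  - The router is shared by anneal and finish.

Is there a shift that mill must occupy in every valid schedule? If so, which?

deburr is fixed at shift 7 and must come before mill, so mill is at least shift 8.
bend is fixed at shift 9 and must come after mill, so mill is at most shift 8.
So mill must be shift 8.

shift 8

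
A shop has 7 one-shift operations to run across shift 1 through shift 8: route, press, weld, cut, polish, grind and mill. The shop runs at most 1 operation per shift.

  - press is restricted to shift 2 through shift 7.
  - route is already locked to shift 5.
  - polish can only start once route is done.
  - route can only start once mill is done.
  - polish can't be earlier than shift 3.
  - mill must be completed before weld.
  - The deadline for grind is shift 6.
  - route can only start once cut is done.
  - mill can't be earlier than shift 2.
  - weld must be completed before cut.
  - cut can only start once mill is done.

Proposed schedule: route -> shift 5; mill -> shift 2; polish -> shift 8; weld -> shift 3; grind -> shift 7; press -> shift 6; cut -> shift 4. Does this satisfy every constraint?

No — it violates: The deadline for grind is shift 6

The shop runs at most 1 operation per shift — holds.
route is already locked to shift 5 — holds.
mill must be completed before weld — holds.
polish can only start once route is done — holds.
route can only start once mill is done — holds.
cut can only start once mill is done — holds.
route can only start once cut is done — holds.
weld must be completed before cut — holds.
polish can't be earlier than shift 3 — holds.
The deadline for grind is shift 6 — violated.
press is restricted to shift 2 through shift 7 — holds.
mill can't be earlier than shift 2 — holds.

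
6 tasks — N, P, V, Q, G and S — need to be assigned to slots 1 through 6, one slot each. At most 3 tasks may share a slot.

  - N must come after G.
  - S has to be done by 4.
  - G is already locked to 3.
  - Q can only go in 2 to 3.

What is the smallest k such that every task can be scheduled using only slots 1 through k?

4

The precedence chain requires at least 2 distinct slots.
With at most 3 per slot and 6 tasks, at least 2 slots are needed.
Propagating the time windows through the other constraints, N can't land before 4, so the schedule must run through at least slot 4.
4 works (last occupied slot: 4): for example N -> 4, S -> 1, P -> 1, Q -> 2, G -> 3, V -> 1.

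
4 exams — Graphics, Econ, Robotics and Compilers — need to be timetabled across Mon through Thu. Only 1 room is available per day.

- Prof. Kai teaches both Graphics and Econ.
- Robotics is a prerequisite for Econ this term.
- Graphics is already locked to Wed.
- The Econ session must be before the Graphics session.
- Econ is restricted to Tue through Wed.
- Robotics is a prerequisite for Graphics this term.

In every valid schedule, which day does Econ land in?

Econ's window is Tue–Wed.
Graphics is fixed at Wed, and Econ can't share a day with Graphics.
So Econ must be Tue.

Tue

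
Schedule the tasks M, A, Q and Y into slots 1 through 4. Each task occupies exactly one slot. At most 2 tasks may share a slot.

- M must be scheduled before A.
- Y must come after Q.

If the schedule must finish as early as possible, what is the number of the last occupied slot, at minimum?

The precedence chain requires at least 2 distinct slots.
With at most 2 per slot and 4 tasks, at least 2 slots are needed.
2 works (last occupied slot: 2): for example M -> 1, A -> 2, Q -> 1, Y -> 2.

slot 2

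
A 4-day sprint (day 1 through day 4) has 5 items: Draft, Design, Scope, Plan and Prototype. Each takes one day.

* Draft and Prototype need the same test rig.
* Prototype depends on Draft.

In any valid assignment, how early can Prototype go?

day 2

Precedence pushes Prototype to at least day 2.
Prototype at day 2 is achievable: Plan -> day 1; Draft -> day 1; Scope -> day 1; Design -> day 1; Prototype -> day 2.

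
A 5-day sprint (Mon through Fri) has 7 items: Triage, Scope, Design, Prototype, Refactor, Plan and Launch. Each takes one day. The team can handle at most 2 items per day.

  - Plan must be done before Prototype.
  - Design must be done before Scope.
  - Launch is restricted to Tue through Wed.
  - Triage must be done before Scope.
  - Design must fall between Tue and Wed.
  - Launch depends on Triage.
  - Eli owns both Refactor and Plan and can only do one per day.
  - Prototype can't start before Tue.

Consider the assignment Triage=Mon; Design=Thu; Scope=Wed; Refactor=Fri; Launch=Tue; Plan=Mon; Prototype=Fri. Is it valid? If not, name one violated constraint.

Launch is restricted to Tue through Wed — holds.
Eli owns both Refactor and Plan and can only do one per day — holds.
Design must be done before Scope — violated.
Triage must be done before Scope — holds.
The team can handle at most 2 items per day — holds.
Prototype can't start before Tue — holds.
Launch depends on Triage — holds.
Plan must be done before Prototype — holds.
Design must fall between Tue and Wed — violated.

Invalid. Design must be done before Scope.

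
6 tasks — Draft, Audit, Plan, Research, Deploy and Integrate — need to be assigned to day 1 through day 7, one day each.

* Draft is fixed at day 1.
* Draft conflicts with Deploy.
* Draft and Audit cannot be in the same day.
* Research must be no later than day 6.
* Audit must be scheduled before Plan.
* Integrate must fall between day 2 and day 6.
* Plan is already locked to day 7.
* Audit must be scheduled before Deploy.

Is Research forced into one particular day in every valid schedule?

Research can be day 1 (e.g. Plan -> day 7, Deploy -> day 3, Integrate -> day 2, Research -> day 1, Audit -> day 2, Draft -> day 1) or day 2 (e.g. Plan -> day 7, Integrate -> day 2, Audit -> day 2, Deploy -> day 3, Draft -> day 1, Research -> day 2).

No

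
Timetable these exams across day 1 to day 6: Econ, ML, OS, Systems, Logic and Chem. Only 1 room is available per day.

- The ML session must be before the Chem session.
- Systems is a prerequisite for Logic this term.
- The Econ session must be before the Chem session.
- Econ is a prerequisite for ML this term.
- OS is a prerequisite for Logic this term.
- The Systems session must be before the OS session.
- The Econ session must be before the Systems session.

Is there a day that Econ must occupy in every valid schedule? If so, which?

day 1

Downstream work caps Econ at day 3.
So Econ is pinned to day 1.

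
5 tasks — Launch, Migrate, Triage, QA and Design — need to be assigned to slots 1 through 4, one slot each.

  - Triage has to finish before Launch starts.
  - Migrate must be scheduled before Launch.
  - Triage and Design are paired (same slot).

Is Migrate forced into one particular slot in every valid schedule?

No

Migrate can be 1 (e.g. Launch=2, QA=1, Design=1, Triage=1, Migrate=1) or 2 (e.g. Triage -> 1, Launch -> 3, QA -> 1, Migrate -> 2, Design -> 1).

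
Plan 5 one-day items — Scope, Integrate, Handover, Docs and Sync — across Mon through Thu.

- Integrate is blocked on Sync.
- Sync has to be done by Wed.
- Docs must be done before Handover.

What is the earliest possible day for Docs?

Mon

Downstream work caps Docs at Wed.
Docs at Mon is achievable: Scope in Mon; Sync in Mon; Handover in Tue; Docs in Mon; Integrate in Tue.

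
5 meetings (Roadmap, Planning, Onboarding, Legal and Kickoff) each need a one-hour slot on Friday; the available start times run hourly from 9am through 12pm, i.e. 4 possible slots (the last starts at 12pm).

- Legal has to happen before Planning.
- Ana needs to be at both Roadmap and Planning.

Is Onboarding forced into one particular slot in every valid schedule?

No

Onboarding can be 9am (e.g. Planning=10am, Onboarding=9am, Roadmap=9am, Legal=9am, Kickoff=9am) or 10am (e.g. Planning -> 10am; Onboarding -> 10am; Legal -> 9am; Kickoff -> 9am; Roadmap -> 9am).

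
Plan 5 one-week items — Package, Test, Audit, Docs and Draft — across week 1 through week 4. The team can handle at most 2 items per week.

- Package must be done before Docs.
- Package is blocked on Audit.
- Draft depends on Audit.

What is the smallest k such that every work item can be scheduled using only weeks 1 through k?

The precedence chain requires at least 3 distinct weeks.
With at most 2 per week and 5 work items, at least 3 weeks are needed.
3 works (last occupied week: week 3): for example Docs -> week 3; Audit -> week 1; Test -> week 1; Draft -> week 2; Package -> week 2.

3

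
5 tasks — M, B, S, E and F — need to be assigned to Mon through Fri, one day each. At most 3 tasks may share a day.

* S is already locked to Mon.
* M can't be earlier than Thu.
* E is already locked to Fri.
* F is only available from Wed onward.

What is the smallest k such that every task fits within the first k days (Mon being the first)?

5

With at most 3 per day and 5 tasks, at least 2 days are needed.
E can't be placed before Fri — that is day 5 counting from Mon — so the schedule must run through at least 5 days.
5 works (last occupied day: Fri): for example E=Fri, M=Thu, F=Wed, S=Mon, B=Mon.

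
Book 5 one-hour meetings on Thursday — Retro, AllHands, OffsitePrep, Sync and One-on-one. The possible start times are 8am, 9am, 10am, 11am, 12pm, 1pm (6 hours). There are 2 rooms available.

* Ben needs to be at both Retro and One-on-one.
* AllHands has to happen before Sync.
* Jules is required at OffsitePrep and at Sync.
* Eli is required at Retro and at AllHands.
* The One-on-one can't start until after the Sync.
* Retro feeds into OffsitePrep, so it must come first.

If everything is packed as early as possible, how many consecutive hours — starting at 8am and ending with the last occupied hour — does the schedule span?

The precedence chain requires at least 3 distinct hours.
With at most 2 per hour and 5 meetings, at least 3 hours are needed.
3 works (last occupied hour: 10am): for example Retro=9am; OffsitePrep=10am; One-on-one=10am; AllHands=8am; Sync=9am.

3 hours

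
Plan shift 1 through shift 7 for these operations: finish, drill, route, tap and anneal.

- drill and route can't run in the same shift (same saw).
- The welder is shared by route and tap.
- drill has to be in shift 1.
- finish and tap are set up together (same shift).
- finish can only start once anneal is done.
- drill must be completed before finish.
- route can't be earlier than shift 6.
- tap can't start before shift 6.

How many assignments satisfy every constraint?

Splitting on finish: it can be shift 6 (5), shift 7 (6). Listing each branch's schedules as (drill, route, tap, anneal) by shift number:
finish=shift 6: (1,7,6,1) (1,7,6,2) (1,7,6,3) (1,7,6,4) (1,7,6,5) — 5.
finish=shift 7: (1,6,7,1) (1,6,7,2) (1,6,7,3) (1,6,7,4) (1,6,7,5) (1,6,7,6) — 6.
Summing: 5 + 6 = 11.

11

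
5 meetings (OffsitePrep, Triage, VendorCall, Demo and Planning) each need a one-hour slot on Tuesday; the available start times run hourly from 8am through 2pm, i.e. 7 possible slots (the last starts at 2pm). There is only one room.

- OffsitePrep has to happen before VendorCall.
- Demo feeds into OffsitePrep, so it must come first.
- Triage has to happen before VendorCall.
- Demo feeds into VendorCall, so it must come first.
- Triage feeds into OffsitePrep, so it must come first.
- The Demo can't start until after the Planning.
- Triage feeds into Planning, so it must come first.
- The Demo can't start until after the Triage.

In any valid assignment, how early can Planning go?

Precedence pushes Planning to at least 9am; downstream work caps Planning at 11am.
Planning at 9am is achievable: Triage in 8am; Planning in 9am; OffsitePrep in 11am; VendorCall in 12pm; Demo in 10am.

9am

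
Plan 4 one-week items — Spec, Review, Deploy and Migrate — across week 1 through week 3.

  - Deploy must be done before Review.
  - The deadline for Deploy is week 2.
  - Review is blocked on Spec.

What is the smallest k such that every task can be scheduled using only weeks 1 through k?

The precedence chain requires at least 2 distinct weeks.
2 works (last occupied week: week 2): for example Migrate in week 1; Deploy in week 1; Review in week 2; Spec in week 1.

2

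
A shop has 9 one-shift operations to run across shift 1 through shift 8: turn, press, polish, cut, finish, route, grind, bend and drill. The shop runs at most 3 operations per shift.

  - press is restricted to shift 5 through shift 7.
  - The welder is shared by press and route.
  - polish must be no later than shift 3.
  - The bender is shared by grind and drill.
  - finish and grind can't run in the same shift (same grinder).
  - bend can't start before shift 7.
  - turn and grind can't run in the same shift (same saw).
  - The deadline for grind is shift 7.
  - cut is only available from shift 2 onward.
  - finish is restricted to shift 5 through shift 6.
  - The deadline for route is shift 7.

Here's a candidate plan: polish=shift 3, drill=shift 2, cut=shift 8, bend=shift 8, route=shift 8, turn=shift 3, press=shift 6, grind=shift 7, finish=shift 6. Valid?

The welder is shared by press and route — holds.
polish must be no later than shift 3 — holds.
The shop runs at most 3 operations per shift — holds.
The bender is shared by grind and drill — holds.
finish and grind can't run in the same shift (same grinder) — holds.
The deadline for route is shift 7 — violated.
press is restricted to shift 5 through shift 7 — holds.
finish is restricted to shift 5 through shift 6 — holds.
The deadline for grind is shift 7 — holds.
bend can't start before shift 7 — holds.
turn and grind can't run in the same shift (same saw) — holds.
cut is only available from shift 2 onward — holds.

No — it violates: The deadline for route is shift 7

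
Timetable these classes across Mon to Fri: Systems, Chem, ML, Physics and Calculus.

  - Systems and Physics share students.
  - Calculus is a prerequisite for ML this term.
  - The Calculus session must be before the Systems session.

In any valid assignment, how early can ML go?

Precedence pushes ML to at least Tue.
ML at Tue is achievable: Calculus -> Mon, ML -> Tue, Chem -> Mon, Physics -> Mon, Systems -> Tue.

Tue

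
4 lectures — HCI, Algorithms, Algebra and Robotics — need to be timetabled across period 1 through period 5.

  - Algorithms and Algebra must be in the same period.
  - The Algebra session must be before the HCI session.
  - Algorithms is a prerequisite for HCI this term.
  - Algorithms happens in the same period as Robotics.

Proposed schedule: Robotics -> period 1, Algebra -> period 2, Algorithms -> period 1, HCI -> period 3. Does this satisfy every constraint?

The Algebra session must be before the HCI session — holds.
Algorithms is a prerequisite for HCI this term — holds.
Algorithms and Algebra must be in the same period — violated.
Algorithms happens in the same period as Robotics — holds.

No — it violates: Algorithms and Algebra must be in the same period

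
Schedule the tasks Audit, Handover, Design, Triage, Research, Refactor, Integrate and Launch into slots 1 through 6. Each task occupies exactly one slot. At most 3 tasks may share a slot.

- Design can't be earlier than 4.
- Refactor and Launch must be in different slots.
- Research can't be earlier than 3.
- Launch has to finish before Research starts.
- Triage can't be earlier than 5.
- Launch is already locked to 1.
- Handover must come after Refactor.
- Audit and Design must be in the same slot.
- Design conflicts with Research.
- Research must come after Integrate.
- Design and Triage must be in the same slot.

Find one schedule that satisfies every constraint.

Triage in 5; Launch in 1; Research in 3; Design in 5; Refactor in 2; Integrate in 1; Audit in 5; Handover in 3

Checking: Refactor(2) before Handover(3); Launch(1) before Research(3); Integrate(1) before Research(3); Refactor(2) != Launch(1); Design(5) != Research(3); Design = Triage = 5; Audit = Design = 5; Triage=5 in [5,6]; Design=5 in [4,6]; Research=3 in [3,6]; Launch=1 in [1,1]; max 3 per slot (cap 3).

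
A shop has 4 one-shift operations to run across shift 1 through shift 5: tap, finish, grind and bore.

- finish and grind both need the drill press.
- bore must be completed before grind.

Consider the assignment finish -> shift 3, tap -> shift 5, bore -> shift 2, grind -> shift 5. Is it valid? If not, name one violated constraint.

Valid

finish and grind both need the drill press — holds.
bore must be completed before grind — holds.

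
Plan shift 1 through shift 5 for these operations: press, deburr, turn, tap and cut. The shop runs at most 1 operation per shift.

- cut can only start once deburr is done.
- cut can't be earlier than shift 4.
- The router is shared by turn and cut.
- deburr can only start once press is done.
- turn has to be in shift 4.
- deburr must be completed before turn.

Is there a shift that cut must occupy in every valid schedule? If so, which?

shift 5

cut's window is shift 4–shift 5.
turn is fixed at shift 4, and cut can't share a shift with turn.
So cut must be shift 5.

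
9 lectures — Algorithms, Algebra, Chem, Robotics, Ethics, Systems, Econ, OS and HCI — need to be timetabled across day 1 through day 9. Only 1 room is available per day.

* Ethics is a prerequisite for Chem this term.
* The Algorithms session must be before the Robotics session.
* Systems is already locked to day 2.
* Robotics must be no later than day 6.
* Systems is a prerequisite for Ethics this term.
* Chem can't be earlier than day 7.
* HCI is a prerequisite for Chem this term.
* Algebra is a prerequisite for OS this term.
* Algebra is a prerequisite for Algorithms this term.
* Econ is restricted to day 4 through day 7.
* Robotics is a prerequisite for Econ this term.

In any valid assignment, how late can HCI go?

Downstream work caps HCI at day 8.
HCI at day 8 is achievable: Chem=day 9; Robotics=day 4; Algorithms=day 3; Ethics=day 6; Econ=day 5; HCI=day 8; OS=day 7; Algebra=day 1; Systems=day 2.

day 8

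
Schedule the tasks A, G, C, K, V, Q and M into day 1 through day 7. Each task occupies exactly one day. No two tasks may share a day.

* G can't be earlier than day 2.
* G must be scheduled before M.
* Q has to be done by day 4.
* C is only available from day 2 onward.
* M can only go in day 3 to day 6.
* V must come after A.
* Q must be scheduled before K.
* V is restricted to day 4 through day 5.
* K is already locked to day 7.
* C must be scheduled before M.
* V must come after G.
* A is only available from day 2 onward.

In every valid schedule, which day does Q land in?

day 1

Q's own window allows nothing later than day 4.
So Q is pinned to day 1.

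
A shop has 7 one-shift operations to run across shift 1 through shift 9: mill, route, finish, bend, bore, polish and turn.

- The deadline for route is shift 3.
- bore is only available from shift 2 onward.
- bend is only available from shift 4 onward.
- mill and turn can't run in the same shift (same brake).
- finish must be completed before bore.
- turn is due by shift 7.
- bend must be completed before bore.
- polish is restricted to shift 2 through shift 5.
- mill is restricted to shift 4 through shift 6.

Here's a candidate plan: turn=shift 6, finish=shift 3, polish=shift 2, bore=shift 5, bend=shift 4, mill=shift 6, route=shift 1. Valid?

No — it violates: mill and turn can't run in the same shift (same brake)

mill and turn can't run in the same shift (same brake) — violated.
bend must be completed before bore — holds.
The deadline for route is shift 3 — holds.
mill is restricted to shift 4 through shift 6 — holds.
finish must be completed before bore — holds.
bend is only available from shift 4 onward — holds.
polish is restricted to shift 2 through shift 5 — holds.
turn is due by shift 7 — holds.
bore is only available from shift 2 onward — holds.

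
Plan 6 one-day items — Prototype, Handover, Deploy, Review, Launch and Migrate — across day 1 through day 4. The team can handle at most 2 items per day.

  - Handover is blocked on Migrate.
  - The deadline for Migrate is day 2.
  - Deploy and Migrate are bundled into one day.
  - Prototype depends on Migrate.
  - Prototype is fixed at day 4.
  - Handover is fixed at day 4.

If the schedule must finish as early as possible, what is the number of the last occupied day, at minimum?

The precedence chain requires at least 2 distinct days.
With at most 2 per day and 6 tasks, at least 3 days are needed.
Prototype can't be placed before day 4, so the schedule must run through at least day 4.
4 works (last occupied day: day 4): for example Launch=day 2; Handover=day 4; Deploy=day 1; Migrate=day 1; Review=day 2; Prototype=day 4.

4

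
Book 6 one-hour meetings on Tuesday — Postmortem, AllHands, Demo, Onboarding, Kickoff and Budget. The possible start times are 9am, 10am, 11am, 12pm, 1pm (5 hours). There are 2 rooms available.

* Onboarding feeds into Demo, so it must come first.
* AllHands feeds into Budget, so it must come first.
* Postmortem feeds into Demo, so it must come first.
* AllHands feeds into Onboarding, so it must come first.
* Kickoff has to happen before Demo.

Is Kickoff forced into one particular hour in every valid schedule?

No

Kickoff can be 9am (e.g. Postmortem -> 10am; Onboarding -> 10am; Budget -> 11am; Demo -> 11am; Kickoff -> 9am; AllHands -> 9am) or 10am (e.g. Kickoff in 10am, Onboarding in 10am, AllHands in 9am, Budget in 11am, Postmortem in 9am, Demo in 11am).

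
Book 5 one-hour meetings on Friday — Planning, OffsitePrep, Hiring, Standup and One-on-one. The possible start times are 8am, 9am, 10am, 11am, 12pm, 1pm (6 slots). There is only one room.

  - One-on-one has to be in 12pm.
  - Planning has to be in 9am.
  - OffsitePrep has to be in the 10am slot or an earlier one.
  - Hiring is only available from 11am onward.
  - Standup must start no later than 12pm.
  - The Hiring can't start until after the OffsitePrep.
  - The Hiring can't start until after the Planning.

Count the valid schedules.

Splitting on OffsitePrep: it can be 8am (3), 10am (3). Listing each branch's schedules as (Planning, Hiring, Standup, One-on-one):
OffsitePrep=8am: (9am,11am,10am,12pm) (9am,1pm,10am,12pm) (9am,1pm,11am,12pm) — 3.
OffsitePrep=10am: (9am,11am,8am,12pm) (9am,1pm,8am,12pm) (9am,1pm,11am,12pm) — 3.
Summing: 3 + 3 = 6.

6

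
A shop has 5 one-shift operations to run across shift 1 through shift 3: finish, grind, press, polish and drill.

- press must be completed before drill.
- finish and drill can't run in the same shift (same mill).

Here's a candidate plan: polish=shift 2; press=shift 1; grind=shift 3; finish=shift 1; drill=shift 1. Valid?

finish and drill can't run in the same shift (same mill) — violated.
press must be completed before drill — violated.

No — it violates: finish and drill can't run in the same shift (same mill)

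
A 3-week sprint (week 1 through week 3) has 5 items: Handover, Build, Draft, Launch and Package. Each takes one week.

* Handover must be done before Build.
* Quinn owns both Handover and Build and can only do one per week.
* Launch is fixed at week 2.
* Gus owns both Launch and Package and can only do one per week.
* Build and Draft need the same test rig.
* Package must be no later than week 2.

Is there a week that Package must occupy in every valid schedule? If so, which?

Package's window is week 1–week 2.
Launch is fixed at week 2, and Package can't share a week with Launch.
So Package must be week 1.

week 1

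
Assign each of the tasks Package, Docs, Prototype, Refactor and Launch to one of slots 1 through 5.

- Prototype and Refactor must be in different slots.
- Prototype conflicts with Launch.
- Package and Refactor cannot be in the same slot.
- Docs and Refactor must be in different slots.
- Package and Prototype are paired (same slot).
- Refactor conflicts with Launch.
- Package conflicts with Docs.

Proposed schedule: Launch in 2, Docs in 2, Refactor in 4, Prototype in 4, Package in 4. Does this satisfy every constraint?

No. Prototype and Refactor must be in different slots is not satisfied.

Package and Prototype are paired (same slot) — holds.
Package conflicts with Docs — holds.
Docs and Refactor must be in different slots — holds.
Prototype and Refactor must be in different slots — violated.
Refactor conflicts with Launch — holds.
Prototype conflicts with Launch — holds.
Package and Refactor cannot be in the same slot — violated.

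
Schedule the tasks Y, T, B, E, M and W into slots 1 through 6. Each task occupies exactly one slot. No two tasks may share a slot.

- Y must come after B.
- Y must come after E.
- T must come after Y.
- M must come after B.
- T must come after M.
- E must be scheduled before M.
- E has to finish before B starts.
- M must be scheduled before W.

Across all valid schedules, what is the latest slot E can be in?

Downstream work caps E at 3.
E at 1 is achievable: B -> 2, M -> 3, E -> 1, Y -> 4, T -> 5, W -> 6.
Nothing later works — the capacity limit rule out every slot after 1.

1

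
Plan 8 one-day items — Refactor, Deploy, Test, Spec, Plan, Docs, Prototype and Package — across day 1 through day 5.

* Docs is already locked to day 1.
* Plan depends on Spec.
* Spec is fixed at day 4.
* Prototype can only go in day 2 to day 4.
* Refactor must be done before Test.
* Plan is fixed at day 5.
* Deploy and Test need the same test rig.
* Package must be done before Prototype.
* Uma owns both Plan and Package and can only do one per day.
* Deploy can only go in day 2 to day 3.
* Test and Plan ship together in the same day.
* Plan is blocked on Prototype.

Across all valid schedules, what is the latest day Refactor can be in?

Downstream work caps Refactor at day 4.
Refactor at day 4 is achievable: Docs in day 1; Test in day 5; Plan in day 5; Deploy in day 2; Prototype in day 2; Spec in day 4; Refactor in day 4; Package in day 1.

day 4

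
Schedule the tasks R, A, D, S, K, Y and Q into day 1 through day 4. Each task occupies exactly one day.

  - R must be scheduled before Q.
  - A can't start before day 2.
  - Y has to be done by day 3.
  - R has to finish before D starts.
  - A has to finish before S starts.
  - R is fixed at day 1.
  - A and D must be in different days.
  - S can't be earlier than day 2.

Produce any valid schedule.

R=day 1, S=day 3, Y=day 1, K=day 1, D=day 3, A=day 2, Q=day 2

Checking: A(day 2) before S(day 3); R(day 1) before D(day 3); R(day 1) before Q(day 2); A(day 2) != D(day 3); A=day 2 in [day 2,day 4]; R=day 1 in [day 1,day 1]; Y=day 1 in [day 1,day 3]; S=day 3 in [day 2,day 4].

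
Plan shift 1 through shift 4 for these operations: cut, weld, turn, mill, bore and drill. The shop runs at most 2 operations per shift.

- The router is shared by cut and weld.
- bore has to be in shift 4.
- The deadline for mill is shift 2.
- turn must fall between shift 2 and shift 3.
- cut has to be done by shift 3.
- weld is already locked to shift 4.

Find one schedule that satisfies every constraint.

cut=shift 1, turn=shift 2, weld=shift 4, bore=shift 4, drill=shift 2, mill=shift 1

Checking: cut(shift 1) != weld(shift 4); turn=shift 2 in [shift 2,shift 3]; cut=shift 1 in [shift 1,shift 3]; weld=shift 4 in [shift 4,shift 4]; mill=shift 1 in [shift 1,shift 2]; bore=shift 4 in [shift 4,shift 4]; max 2 per shift (cap 2).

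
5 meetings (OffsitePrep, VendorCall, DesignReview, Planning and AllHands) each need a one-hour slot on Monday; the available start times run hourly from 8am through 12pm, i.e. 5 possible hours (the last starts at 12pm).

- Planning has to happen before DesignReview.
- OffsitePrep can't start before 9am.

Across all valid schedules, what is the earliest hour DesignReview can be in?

Precedence pushes DesignReview to at least 9am.
DesignReview at 9am is achievable: AllHands -> 8am; Planning -> 8am; DesignReview -> 9am; OffsitePrep -> 9am; VendorCall -> 8am.

9am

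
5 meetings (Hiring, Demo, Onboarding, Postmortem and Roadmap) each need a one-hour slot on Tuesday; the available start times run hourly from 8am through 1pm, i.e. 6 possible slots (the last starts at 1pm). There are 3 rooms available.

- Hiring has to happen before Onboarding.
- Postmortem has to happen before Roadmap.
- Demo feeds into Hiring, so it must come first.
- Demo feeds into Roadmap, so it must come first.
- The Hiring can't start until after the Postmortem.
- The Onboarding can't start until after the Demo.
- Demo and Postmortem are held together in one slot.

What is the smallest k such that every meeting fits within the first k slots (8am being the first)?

The precedence chain requires at least 3 distinct slots.
With at most 3 per slot and 5 meetings, at least 2 slots are needed.
3 works (last occupied slot: 10am): for example Hiring=9am; Demo=8am; Postmortem=8am; Onboarding=10am; Roadmap=9am.

3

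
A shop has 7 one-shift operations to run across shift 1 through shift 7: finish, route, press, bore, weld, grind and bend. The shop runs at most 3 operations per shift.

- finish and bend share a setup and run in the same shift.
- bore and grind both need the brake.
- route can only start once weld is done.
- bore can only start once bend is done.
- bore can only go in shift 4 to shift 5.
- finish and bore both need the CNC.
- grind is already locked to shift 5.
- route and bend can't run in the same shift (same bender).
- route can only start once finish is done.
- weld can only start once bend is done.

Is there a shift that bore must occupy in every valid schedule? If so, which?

bore's window is shift 4–shift 5.
grind is fixed at shift 5, and bore can't share a shift with grind.
So bore must be shift 4.

shift 4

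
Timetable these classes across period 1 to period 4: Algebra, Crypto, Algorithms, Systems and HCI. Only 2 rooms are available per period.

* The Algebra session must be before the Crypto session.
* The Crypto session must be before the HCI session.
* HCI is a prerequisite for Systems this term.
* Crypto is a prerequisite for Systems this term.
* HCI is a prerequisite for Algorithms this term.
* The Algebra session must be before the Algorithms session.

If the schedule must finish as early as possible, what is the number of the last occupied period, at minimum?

4

The precedence chain requires at least 4 distinct periods.
With at most 2 per period and 5 classes, at least 3 periods are needed.
4 works (last occupied period: period 4): for example Algorithms in period 4; Algebra in period 1; HCI in period 3; Systems in period 4; Crypto in period 2.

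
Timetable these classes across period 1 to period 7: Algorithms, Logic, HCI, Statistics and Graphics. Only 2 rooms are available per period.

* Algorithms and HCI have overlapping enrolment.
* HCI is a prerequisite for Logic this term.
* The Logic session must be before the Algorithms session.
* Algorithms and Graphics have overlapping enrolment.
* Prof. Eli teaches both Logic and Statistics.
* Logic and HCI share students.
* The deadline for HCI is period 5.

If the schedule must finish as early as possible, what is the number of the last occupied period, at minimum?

The precedence chain requires at least 3 distinct periods.
With at most 2 per period and 5 classes, at least 3 periods are needed.
3 works (last occupied period: period 3): for example Statistics -> period 1, Algorithms -> period 3, Logic -> period 2, HCI -> period 1, Graphics -> period 2.

period 3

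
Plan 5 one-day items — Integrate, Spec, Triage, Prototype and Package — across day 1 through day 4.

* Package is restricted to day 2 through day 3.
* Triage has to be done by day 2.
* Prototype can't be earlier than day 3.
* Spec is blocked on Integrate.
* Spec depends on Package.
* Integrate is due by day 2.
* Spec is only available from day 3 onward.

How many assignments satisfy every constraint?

Splitting on Integrate: it can be day 1 (12), day 2 (12). Listing each branch's schedules as (Spec, Triage, Prototype, Package) by day number:
Integrate=day 1: (3,1,3,2) (3,1,4,2) (3,2,3,2) (3,2,4,2) (4,1,3,2) (4,1,3,3) (4,1,4,2) (4,1,4,3) (4,2,3,2) (4,2,3,3) (4,2,4,2) (4,2,4,3) — 12.
Integrate=day 2: (3,1,3,2) (3,1,4,2) (3,2,3,2) (3,2,4,2) (4,1,3,2) (4,1,3,3) (4,1,4,2) (4,1,4,3) (4,2,3,2) (4,2,3,3) (4,2,4,2) (4,2,4,3) — 12.
Summing: 12 + 12 = 24.

24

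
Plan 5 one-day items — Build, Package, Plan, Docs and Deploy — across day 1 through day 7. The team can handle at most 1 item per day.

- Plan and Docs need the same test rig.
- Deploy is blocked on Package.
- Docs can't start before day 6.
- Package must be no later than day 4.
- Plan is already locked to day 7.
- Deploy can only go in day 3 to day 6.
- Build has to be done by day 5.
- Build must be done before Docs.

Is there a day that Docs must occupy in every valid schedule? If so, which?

day 6

Docs's window is day 6–day 7.
Plan is fixed at day 7, and Docs can't share a day with Plan.
So Docs must be day 6.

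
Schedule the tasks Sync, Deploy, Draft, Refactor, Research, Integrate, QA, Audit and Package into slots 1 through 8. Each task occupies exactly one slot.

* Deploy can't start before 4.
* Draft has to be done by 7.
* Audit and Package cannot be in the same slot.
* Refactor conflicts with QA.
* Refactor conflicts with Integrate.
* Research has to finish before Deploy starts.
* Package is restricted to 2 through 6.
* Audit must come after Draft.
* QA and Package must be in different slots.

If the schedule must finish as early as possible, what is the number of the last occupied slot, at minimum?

The precedence chain requires at least 2 distinct slots.
Deploy can't be placed before 4, so the schedule must run through at least slot 4.
4 works (last occupied slot: 4): for example Sync in 1; Draft in 1; Package in 2; Deploy in 4; Refactor in 1; QA in 3; Research in 1; Audit in 3; Integrate in 2.

4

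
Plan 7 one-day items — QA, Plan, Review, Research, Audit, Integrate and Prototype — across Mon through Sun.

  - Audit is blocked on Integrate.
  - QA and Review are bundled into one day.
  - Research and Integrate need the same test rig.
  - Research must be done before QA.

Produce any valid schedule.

QA in Tue, Plan in Mon, Review in Tue, Integrate in Tue, Prototype in Mon, Audit in Wed, Research in Mon

Checking: Integrate(Tue) before Audit(Wed); Research(Mon) before QA(Tue); Research(Mon) != Integrate(Tue); QA = Review = Tue.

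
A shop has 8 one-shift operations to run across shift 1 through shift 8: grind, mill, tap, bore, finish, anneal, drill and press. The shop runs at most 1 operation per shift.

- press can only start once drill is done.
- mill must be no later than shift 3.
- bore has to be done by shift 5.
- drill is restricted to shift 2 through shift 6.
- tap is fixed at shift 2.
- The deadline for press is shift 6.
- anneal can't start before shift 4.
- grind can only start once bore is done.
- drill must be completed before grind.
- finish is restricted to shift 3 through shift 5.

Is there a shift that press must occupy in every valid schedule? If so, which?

shift 6

Precedence pushes press to at least shift 3; press's own window allows nothing later than shift 6.
So press is pinned to shift 6.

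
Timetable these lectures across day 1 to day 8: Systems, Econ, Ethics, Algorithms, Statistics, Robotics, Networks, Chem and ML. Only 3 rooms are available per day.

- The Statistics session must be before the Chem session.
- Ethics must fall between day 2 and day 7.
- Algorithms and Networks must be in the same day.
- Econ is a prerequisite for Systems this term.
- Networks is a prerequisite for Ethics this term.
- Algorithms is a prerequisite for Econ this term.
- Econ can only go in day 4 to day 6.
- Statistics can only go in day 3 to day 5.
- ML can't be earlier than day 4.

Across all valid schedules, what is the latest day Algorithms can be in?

Downstream work caps Algorithms at day 5.
Algorithms at day 5 is achievable: ML -> day 4, Ethics -> day 6, Algorithms -> day 5, Statistics -> day 3, Econ -> day 6, Robotics -> day 1, Chem -> day 4, Systems -> day 7, Networks -> day 5.

day 5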